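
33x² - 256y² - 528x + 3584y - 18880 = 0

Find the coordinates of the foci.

(-9, 7) and (25, 7)

33(x² - 16x) -256(y² - 14y) = 18880
Completing the square gives 33(x - 8)² -256(y - 7)² = 18880 + 2112 - 12544 = 8448.
Divide through by 8448 to get (x - 8)²/256 - (y - 7)²/33 = 1.
Hyperbola, center (8, 7), transverse axis horizontal; a² = 256, b² = 33.
c² = a² + b² = 256 + 33 = 289, so c = 17.
Foci lie on the horizontal axis through the center: (h ± c, k).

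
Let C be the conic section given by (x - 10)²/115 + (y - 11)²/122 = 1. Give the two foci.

(10, 11 - √7) and (10, 11 + √7)

Center (10, 11). The larger denominator 122 sits under the y-term, so the major axis is vertical; a² = 122, b² = 115.
c² = a² - b² = 122 - 115 = 7, so c = √7.
Foci lie on the vertical axis through the center: (h, k ± c).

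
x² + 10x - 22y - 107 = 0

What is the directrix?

y = -23/2

Only x is squared. Complete the square in x: (x + 5)² = 22(y + 6).
Vertex (-5, -6); 4p = 22 so p = 11/2. Opens up.
Directrix is the horizontal line y = k − p = -6 − (11/2) = -23/2.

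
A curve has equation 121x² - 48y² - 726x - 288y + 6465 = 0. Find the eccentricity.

e = 13/11

Collect terms: 121(x² - 6x) -48(y² + 6y) = -6465
Complete the square in x and y: 121(x - 3)² -48(y + 3)² = -6465 + 1089 - 432 = -5808
Divide by -5808: (y + 3)²/121 - (x - 3)²/48 = 1
Hyperbola, center (3, -3), transverse axis vertical; a² = 121, b² = 48.
c² = a² + b² = 169, so c = 13.
e = c/a = 13/11.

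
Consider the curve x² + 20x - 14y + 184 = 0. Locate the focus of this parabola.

(-10, 19/2)

Only x is squared. Complete the square in x: (x + 10)² = 14(y - 6).
Vertex (-10, 6); 4p = 14 so p = 7/2. Opens up.
Focus is p units from the vertex along the axis: (h, k + p).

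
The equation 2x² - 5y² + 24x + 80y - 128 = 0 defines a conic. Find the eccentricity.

Group the x- and y-terms: 2(x² + 12x) -5(y² - 16y) = 128
2(x + 6)² -5(y - 8)² = 128 + 72 - 320 = -120
Divide by -120: (y - 8)²/24 - (x + 6)²/60 = 1
Hyperbola, center (-6, 8), transverse axis vertical; a² = 24, b² = 60.
c² = a² + b² = 84, so c = 2√21.
e = c/a = 2√21/2√6 = √14/2.

e = √14/2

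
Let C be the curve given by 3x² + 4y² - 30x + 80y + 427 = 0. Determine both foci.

Group the x- and y-terms: 3(x² - 10x) + 4(y² + 20y) = -427
Complete the square: 3(x - 5)² + 4(y + 10)² = -427 + 75 + 400 = 48
Divide by 48: (x - 5)²/16 + (y + 10)²/12 = 1
Ellipse, center (5, -10), major axis horizontal; a² = 16, b² = 12.
c² = a² - b² = 16 - 12 = 4, so c = 2.
Foci lie on the horizontal axis through the center: (h ± c, k).

(3, -10) and (7, -10)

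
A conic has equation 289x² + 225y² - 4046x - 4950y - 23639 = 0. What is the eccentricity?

Group the x- and y-terms: 289(x² - 14x) + 225(y² - 22y) = 23639
Complete the square: 289(x - 7)² + 225(y - 11)² = 23639 + 14161 + 27225 = 65025
Divide through by 65025 to get (x - 7)²/225 + (y - 11)²/289 = 1.
Ellipse, center (7, 11), major axis vertical; a² = 289, b² = 225.
c² = a² - b² = 64, so c = 8.
e = c/a = 8/17.

e = 8/17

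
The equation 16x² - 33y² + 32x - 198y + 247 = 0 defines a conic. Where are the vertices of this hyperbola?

(-1, -7) and (-1, 1)

16(x² + 2x) -33(y² + 6y) = -247
Completing the square gives 16(x + 1)² -33(y + 3)² = -247 + 16 - 297 = -528.
Divide through by -528 to get (y + 3)²/16 - (x + 1)²/33 = 1.
Hyperbola, center (-1, -3), transverse axis vertical; a² = 16, b² = 33.
a = 4. Vertices at (h, k ± a).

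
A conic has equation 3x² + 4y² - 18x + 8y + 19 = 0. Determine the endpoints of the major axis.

Group the x- and y-terms: 3(x² - 6x) + 4(y² + 2y) = -19
Complete the square: 3(x - 3)² + 4(y + 1)² = -19 + 27 + 4 = 12
Divide through by 12 to get (x - 3)²/4 + (y + 1)²/3 = 1.
Ellipse, center (3, -1), major axis horizontal; a² = 4, b² = 3.
a = 2. Vertices at (h ± a, k).

(1, -1) and (5, -1)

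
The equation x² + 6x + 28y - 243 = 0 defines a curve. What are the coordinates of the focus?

(-3, 2)

Only x is squared. Complete the square in x: (x + 3)² = -28(y - 9).
Vertex (-3, 9); 4p = -28 so p = -7. Opens down.
Focus is p units from the vertex along the axis: (h, k + p).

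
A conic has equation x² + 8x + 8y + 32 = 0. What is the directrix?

Only x is squared. Complete the square in x: (x + 4)² = -8(y + 2).
Vertex (-4, -2); 4p = -8 so p = -2. Opens down.
Directrix is the horizontal line y = k − p = -2 − (-2) = 0.

y = 0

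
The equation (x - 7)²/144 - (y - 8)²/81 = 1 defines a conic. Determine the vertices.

Center (7, 8). The positive term is the x-term, so the transverse axis is horizontal; a² = 144, b² = 81.
a = 12. Vertices at (h ± a, k).

(-5, 8) and (19, 8)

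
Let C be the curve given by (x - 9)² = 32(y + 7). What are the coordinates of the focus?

(9, 1)

Vertex (9, -7); 4p = 32 so p = 8. Opens up.
Focus is p units from the vertex along the axis: (h, k + p).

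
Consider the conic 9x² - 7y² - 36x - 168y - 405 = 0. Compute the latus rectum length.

14

Rearranging, 9(x² - 4x) -7(y² + 24y) = 405.
Completing the square gives 9(x - 2)² -7(y + 12)² = 405 + 36 - 1008 = -567.
Divide by -567: (y + 12)²/81 - (x - 2)²/63 = 1
Hyperbola, center (2, -12), transverse axis vertical; a² = 81, b² = 63.
Latus rectum length = 2b²/a = 2·63/9 = 14.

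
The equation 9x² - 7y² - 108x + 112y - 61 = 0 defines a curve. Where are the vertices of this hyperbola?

(6, 5) and (6, 11)

Group the x- and y-terms: 9(x² - 12x) -7(y² - 16y) = 61
Complete the square in x and y: 9(x - 6)² -7(y - 8)² = 61 + 324 - 448 = -63
Divide by -63: (y - 8)²/9 - (x - 6)²/7 = 1
Hyperbola, center (6, 8), transverse axis vertical; a² = 9, b² = 7.
a = 3. Vertices at (h, k ± a).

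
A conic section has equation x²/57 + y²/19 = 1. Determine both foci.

(0 - √38, 0) and (0 + √38, 0)

Center (0, 0). The larger denominator 57 sits under the x-term, so the major axis is horizontal; a² = 57, b² = 19.
c² = a² - b² = 57 - 19 = 38, so c = √38.
Foci lie on the horizontal axis through the center: (h ± c, k).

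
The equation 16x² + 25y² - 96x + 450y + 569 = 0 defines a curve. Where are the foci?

(-3, -9) and (9, -9)

Group the x- and y-terms: 16(x² - 6x) + 25(y² + 18y) = -569
Complete the square: 16(x - 3)² + 25(y + 9)² = -569 + 144 + 2025 = 1600
Divide through by 1600 to get (x - 3)²/100 + (y + 9)²/64 = 1.
Ellipse, center (3, -9), major axis horizontal; a² = 100, b² = 64.
c² = a² - b² = 100 - 64 = 36, so c = 6.
Foci lie on the horizontal axis through the center: (h ± c, k).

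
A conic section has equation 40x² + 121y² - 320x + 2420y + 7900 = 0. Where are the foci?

(-5, -10) and (13, -10)

Group: 40(x² - 8x) + 121(y² + 20y) = -7900
Complete the square in x and y: 40(x - 4)² + 121(y + 10)² = -7900 + 640 + 12100 = 4840
Divide by 4840: (x - 4)²/121 + (y + 10)²/40 = 1
Ellipse, center (4, -10), major axis horizontal; a² = 121, b² = 40.
c² = a² - b² = 121 - 40 = 81, so c = 9.
Foci lie on the horizontal axis through the center: (h ± c, k).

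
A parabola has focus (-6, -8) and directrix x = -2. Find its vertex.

The vertex is the midpoint between the focus and the directrix along the axis of symmetry.
Axis is horizontal (directrix is vertical). Vertex x-coordinate = (-6 + (-2))/2 = -4; y-coordinate = -8.

(-4, -8)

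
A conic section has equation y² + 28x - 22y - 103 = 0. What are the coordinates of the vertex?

(8, 11)

Only y is squared. Complete the square in y: (y - 11)² = -28(x - 8).
Vertex (8, 11); 4p = -28 so p = -7. Opens left.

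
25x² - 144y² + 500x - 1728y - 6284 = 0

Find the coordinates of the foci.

(-23, -6) and (3, -6)

Group the x- and y-terms: 25(x² + 20x) -144(y² + 12y) = 6284
Complete the square: 25(x + 10)² -144(y + 6)² = 6284 + 2500 - 5184 = 3600
Dividing both sides by 3600: (x + 10)²/144 - (y + 6)²/25 = 1
Hyperbola, center (-10, -6), transverse axis horizontal; a² = 144, b² = 25.
c² = a² + b² = 144 + 25 = 169, so c = 13.
Foci lie on the horizontal axis through the center: (h ± c, k).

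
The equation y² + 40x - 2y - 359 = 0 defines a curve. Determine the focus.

(-1, 1)

Only y is squared. Complete the square in y: (y - 1)² = -40(x - 9).
Vertex (9, 1); 4p = -40 so p = -10. Opens left.
Focus is p units from the vertex along the axis: (h + p, k).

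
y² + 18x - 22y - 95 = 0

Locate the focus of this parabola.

Only y is squared. Complete the square in y: (y - 11)² = -18(x - 12).
Vertex (12, 11); 4p = -18 so p = -9/2. Opens left.
Focus is p units from the vertex along the axis: (h + p, k).

(15/2, 11)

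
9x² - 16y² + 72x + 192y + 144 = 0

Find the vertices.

Collect terms: 9(x² + 8x) -16(y² - 12y) = -144
9(x + 4)² -16(y - 6)² = -144 + 144 - 576 = -576
Divide by -576: (y - 6)²/36 - (x + 4)²/64 = 1
Hyperbola, center (-4, 6), transverse axis vertical; a² = 36, b² = 64.
a = 6. Vertices at (h, k ± a).

(-4, 0) and (-4, 12)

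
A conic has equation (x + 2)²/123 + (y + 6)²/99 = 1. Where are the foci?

(-2 - 2√6, -6) and (-2 + 2√6, -6)

Center (-2, -6). The larger denominator 123 sits under the x-term, so the major axis is horizontal; a² = 123, b² = 99.
c² = a² - b² = 123 - 99 = 24, so c = 2√6.
Foci lie on the horizontal axis through the center: (h ± c, k).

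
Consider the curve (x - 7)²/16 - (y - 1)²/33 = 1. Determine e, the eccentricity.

Center (7, 1). The positive term is the x-term, so the transverse axis is horizontal; a² = 16, b² = 33.
c² = a² + b² = 49, so c = 7.
e = c/a = 7/4.

e = 7/4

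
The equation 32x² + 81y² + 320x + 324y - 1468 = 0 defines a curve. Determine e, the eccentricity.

e = 7/9

Group: 32(x² + 10x) + 81(y² + 4y) = 1468
Complete the square: 32(x + 5)² + 81(y + 2)² = 1468 + 800 + 324 = 2592
Divide through by 2592 to get (x + 5)²/81 + (y + 2)²/32 = 1.
Ellipse, center (-5, -2), major axis horizontal; a² = 81, b² = 32.
c² = a² - b² = 49, so c = 7.
e = c/a = 7/9.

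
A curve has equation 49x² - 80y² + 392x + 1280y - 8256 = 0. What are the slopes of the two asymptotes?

7√5/20 and -7√5/20

Collect terms: 49(x² + 8x) -80(y² - 16y) = 8256
Complete the square in x and y: 49(x + 4)² -80(y - 8)² = 8256 + 784 - 5120 = 3920
Divide through by 3920 to get (x + 4)²/80 - (y - 8)²/49 = 1.
Hyperbola, center (-4, 8), transverse axis horizontal; a² = 80, b² = 49.
For a horizontal hyperbola the asymptotes have slope ±b/a.
Here that is ±7/4√5 = ±7√5/20.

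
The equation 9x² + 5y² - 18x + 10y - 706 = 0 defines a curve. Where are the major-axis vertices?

Group: 9(x² - 2x) + 5(y² + 2y) = 706
Complete the square: 9(x - 1)² + 5(y + 1)² = 706 + 9 + 5 = 720
Dividing both sides by 720: (x - 1)²/80 + (y + 1)²/144 = 1
Ellipse, center (1, -1), major axis vertical; a² = 144, b² = 80.
a = 12. Vertices at (h, k ± a).

(1, -13) and (1, 11)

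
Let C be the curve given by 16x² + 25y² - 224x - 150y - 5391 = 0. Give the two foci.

(-5, 3) and (19, 3)

Group the x- and y-terms: 16(x² - 14x) + 25(y² - 6y) = 5391
Complete the square in x and y: 16(x - 7)² + 25(y - 3)² = 5391 + 784 + 225 = 6400
Divide through by 6400 to get (x - 7)²/400 + (y - 3)²/256 = 1.
Ellipse, center (7, 3), major axis horizontal; a² = 400, b² = 256.
c² = a² - b² = 400 - 256 = 144, so c = 12.
Foci lie on the horizontal axis through the center: (h ± c, k).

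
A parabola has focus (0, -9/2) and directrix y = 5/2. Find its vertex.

The vertex is the midpoint between the focus and the directrix along the axis of symmetry.
Axis is vertical (directrix is horizontal). Vertex y-coordinate = (-9/2 + 5/2)/2 = -1; x-coordinate = 0.

(0, -1)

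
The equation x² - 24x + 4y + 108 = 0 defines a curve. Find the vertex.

Only x is squared. Complete the square in x: (x - 12)² = -4(y - 9).
Vertex (12, 9); 4p = -4 so p = -1. Opens down.

(12, 9)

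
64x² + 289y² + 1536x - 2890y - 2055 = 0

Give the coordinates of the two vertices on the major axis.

(-29, 5) and (5, 5)

Group: 64(x² + 24x) + 289(y² - 10y) = 2055
Completing the square gives 64(x + 12)² + 289(y - 5)² = 2055 + 9216 + 7225 = 18496.
Dividing both sides by 18496: (x + 12)²/289 + (y - 5)²/64 = 1
Ellipse, center (-12, 5), major axis horizontal; a² = 289, b² = 64.
a = 17. Vertices at (h ± a, k).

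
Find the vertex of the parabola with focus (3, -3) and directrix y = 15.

The vertex is the midpoint between the focus and the directrix along the axis of symmetry.
Axis is vertical (directrix is horizontal). Vertex y-coordinate = (-3 + 15)/2 = 6; x-coordinate = 3.

(3, 6)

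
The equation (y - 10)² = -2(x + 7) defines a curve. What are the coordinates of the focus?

(-15/2, 10)

Vertex (-7, 10); 4p = -2 so p = -1/2. Opens left.
Focus is p units from the vertex along the axis: (h + p, k).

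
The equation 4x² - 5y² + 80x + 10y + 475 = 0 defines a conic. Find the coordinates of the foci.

Group the x- and y-terms: 4(x² + 20x) -5(y² - 2y) = -475
4(x + 10)² -5(y - 1)² = -475 + 400 - 5 = -80
Divide by -80: (y - 1)²/16 - (x + 10)²/20 = 1
Hyperbola, center (-10, 1), transverse axis vertical; a² = 16, b² = 20.
c² = a² + b² = 16 + 20 = 36, so c = 6.
Foci lie on the vertical axis through the center: (h, k ± c).

(-10, -5) and (-10, 7)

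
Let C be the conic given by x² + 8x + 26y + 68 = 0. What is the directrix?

y = 9/2

Only x is squared. Complete the square in x: (x + 4)² = -26(y + 2).
Vertex (-4, -2); 4p = -26 so p = -13/2. Opens down.
Directrix is the horizontal line y = k − p = -2 − (-13/2) = 9/2.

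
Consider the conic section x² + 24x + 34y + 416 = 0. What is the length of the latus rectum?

34

Only x is squared. Complete the square in x: (x + 12)² = -34(y + 8).
Vertex (-12, -8); 4p = -34 so p = -17/2. Opens down.
Latus rectum length = |4p| = 34.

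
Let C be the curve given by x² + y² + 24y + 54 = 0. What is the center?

(0, -12)

Collect terms: 1x² + (y² + 24y) = -54
Completing the square gives x² + (y + 12)² = -54 + 0 + 144 = 90.
So x² + (y + 12)² = 90.
Circle centered at (0, -12) with r² = 90.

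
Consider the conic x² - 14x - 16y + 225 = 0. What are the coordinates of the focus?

Only x is squared. Complete the square in x: (x - 7)² = 16(y - 11).
Vertex (7, 11); 4p = 16 so p = 4. Opens up.
Focus is p units from the vertex along the axis: (h, k + p).

(7, 15)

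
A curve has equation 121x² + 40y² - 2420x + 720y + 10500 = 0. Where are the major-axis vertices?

Rearranging, 121(x² - 20x) + 40(y² + 18y) = -10500.
Complete the square in x and y: 121(x - 10)² + 40(y + 9)² = -10500 + 12100 + 3240 = 4840
Divide by 4840: (x - 10)²/40 + (y + 9)²/121 = 1
Ellipse, center (10, -9), major axis vertical; a² = 121, b² = 40.
a = 11. Vertices at (h, k ± a).

(10, -20) and (10, 2)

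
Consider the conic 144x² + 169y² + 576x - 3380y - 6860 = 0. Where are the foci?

Group the x- and y-terms: 144(x² + 4x) + 169(y² - 20y) = 6860
Complete the square: 144(x + 2)² + 169(y - 10)² = 6860 + 576 + 16900 = 24336
Divide through by 24336 to get (x + 2)²/169 + (y - 10)²/144 = 1.
Ellipse, center (-2, 10), major axis horizontal; a² = 169, b² = 144.
c² = a² - b² = 169 - 144 = 25, so c = 5.
Foci lie on the horizontal axis through the center: (h ± c, k).

(-7, 10) and (3, 10)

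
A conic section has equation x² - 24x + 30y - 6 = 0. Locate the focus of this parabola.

(12, -5/2)

Only x is squared. Complete the square in x: (x - 12)² = -30(y - 5).
Vertex (12, 5); 4p = -30 so p = -15/2. Opens down.
Focus is p units from the vertex along the axis: (h, k + p).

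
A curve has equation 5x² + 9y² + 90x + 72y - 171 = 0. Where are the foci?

Collect terms: 5(x² + 18x) + 9(y² + 8y) = 171
Completing the square gives 5(x + 9)² + 9(y + 4)² = 171 + 405 + 144 = 720.
Divide through by 720 to get (x + 9)²/144 + (y + 4)²/80 = 1.
Ellipse, center (-9, -4), major axis horizontal; a² = 144, b² = 80.
c² = a² - b² = 144 - 80 = 64, so c = 8.
Foci lie on the horizontal axis through the center: (h ± c, k).

(-17, -4) and (-1, -4)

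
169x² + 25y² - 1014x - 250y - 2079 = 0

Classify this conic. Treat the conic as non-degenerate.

No xy term. Coefficients of x² and y² are A = 169, C = 25.
A and C have the same sign but A ≠ C ⇒ ellipse.

ellipse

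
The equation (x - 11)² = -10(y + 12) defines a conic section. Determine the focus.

(11, -29/2)

Vertex (11, -12); 4p = -10 so p = -5/2. Opens down.
Focus is p units from the vertex along the axis: (h, k + p).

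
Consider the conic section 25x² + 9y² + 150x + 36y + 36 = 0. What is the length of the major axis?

Group: 25(x² + 6x) + 9(y² + 4y) = -36
Complete the square: 25(x + 3)² + 9(y + 2)² = -36 + 225 + 36 = 225
Divide by 225: (x + 3)²/9 + (y + 2)²/25 = 1
Ellipse, center (-3, -2), major axis vertical; a² = 25, b² = 9.
a² = 25 so a = 5; the major axis has length 2a = 10.

10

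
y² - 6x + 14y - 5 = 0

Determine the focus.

Only y is squared. Complete the square in y: (y + 7)² = 6(x + 9).
Vertex (-9, -7); 4p = 6 so p = 3/2. Opens right.
Focus is p units from the vertex along the axis: (h + p, k).

(-15/2, -7)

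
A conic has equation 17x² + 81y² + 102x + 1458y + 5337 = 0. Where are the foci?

Rearranging, 17(x² + 6x) + 81(y² + 18y) = -5337.
17(x + 3)² + 81(y + 9)² = -5337 + 153 + 6561 = 1377
Divide by 1377: (x + 3)²/81 + (y + 9)²/17 = 1
Ellipse, center (-3, -9), major axis horizontal; a² = 81, b² = 17.
c² = a² - b² = 81 - 17 = 64, so c = 8.
Foci lie on the horizontal axis through the center: (h ± c, k).

(-11, -9) and (5, -9)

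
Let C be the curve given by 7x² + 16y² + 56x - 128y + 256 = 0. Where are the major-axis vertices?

7(x² + 8x) + 16(y² - 8y) = -256
Complete the square: 7(x + 4)² + 16(y - 4)² = -256 + 112 + 256 = 112
Divide through by 112 to get (x + 4)²/16 + (y - 4)²/7 = 1.
Ellipse, center (-4, 4), major axis horizontal; a² = 16, b² = 7.
a = 4. Vertices at (h ± a, k).

(-8, 4) and (0, 4)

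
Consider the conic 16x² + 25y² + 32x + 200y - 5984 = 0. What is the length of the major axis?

Collect terms: 16(x² + 2x) + 25(y² + 8y) = 5984
16(x + 1)² + 25(y + 4)² = 5984 + 16 + 400 = 6400
Divide by 6400: (x + 1)²/400 + (y + 4)²/256 = 1
Ellipse, center (-1, -4), major axis horizontal; a² = 400, b² = 256.
a² = 400 so a = 20; the major axis has length 2a = 40.

40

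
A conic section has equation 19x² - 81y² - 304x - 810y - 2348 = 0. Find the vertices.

Collect terms: 19(x² - 16x) -81(y² + 10y) = 2348
Complete the square in x and y: 19(x - 8)² -81(y + 5)² = 2348 + 1216 - 2025 = 1539
Dividing both sides by 1539: (x - 8)²/81 - (y + 5)²/19 = 1
Hyperbola, center (8, -5), transverse axis horizontal; a² = 81, b² = 19.
a = 9. Vertices at (h ± a, k).

(-1, -5) and (17, -5)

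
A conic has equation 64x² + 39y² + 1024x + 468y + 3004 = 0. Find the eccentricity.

Group: 64(x² + 16x) + 39(y² + 12y) = -3004
Complete the square: 64(x + 8)² + 39(y + 6)² = -3004 + 4096 + 1404 = 2496
Divide by 2496: (x + 8)²/39 + (y + 6)²/64 = 1
Ellipse, center (-8, -6), major axis vertical; a² = 64, b² = 39.
c² = a² - b² = 25, so c = 5.
e = c/a = 5/8.

e = 5/8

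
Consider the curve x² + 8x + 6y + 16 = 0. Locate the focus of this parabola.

Only x is squared. Complete the square in x: (x + 4)² = -6y.
Vertex (-4, 0); 4p = -6 so p = -3/2. Opens down.
Focus is p units from the vertex along the axis: (h, k + p).

(-4, -3/2)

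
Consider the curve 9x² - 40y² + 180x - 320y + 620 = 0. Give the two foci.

Collect terms: 9(x² + 20x) -40(y² + 8y) = -620
Completing the square gives 9(x + 10)² -40(y + 4)² = -620 + 900 - 640 = -360.
Divide through by -360 to get (y + 4)²/9 - (x + 10)²/40 = 1.
Hyperbola, center (-10, -4), transverse axis vertical; a² = 9, b² = 40.
c² = a² + b² = 9 + 40 = 49, so c = 7.
Foci lie on the vertical axis through the center: (h, k ± c).

(-10, -11) and (-10, 3)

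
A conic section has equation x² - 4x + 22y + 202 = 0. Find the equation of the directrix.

Only x is squared. Complete the square in x: (x - 2)² = -22(y + 9).
Vertex (2, -9); 4p = -22 so p = -11/2. Opens down.
Directrix is the horizontal line y = k − p = -9 − (-11/2) = -7/2.

y = -7/2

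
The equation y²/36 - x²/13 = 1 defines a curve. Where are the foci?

(0, -7) and (0, 7)

Center (0, 0). The positive term is the y-term, so the transverse axis is vertical; a² = 36, b² = 13.
c² = a² + b² = 36 + 13 = 49, so c = 7.
Foci lie on the vertical axis through the center: (h, k ± c).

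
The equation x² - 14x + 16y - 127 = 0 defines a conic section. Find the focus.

(7, 7)

Only x is squared. Complete the square in x: (x - 7)² = -16(y - 11).
Vertex (7, 11); 4p = -16 so p = -4. Opens down.
Focus is p units from the vertex along the axis: (h, k + p).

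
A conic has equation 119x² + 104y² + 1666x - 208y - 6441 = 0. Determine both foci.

Rearranging, 119(x² + 14x) + 104(y² - 2y) = 6441.
Complete the square in x and y: 119(x + 7)² + 104(y - 1)² = 6441 + 5831 + 104 = 12376
Dividing both sides by 12376: (x + 7)²/104 + (y - 1)²/119 = 1
Ellipse, center (-7, 1), major axis vertical; a² = 119, b² = 104.
c² = a² - b² = 119 - 104 = 15, so c = √15.
Foci lie on the vertical axis through the center: (h, k ± c).

(-7, 1 - √15) and (-7, 1 + √15)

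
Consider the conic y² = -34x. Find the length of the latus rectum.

34

Vertex (0, 0); 4p = -34 so p = -17/2. Opens left.
Latus rectum length = |4p| = 34.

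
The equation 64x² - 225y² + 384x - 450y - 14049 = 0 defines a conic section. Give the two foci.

(-20, -1) and (14, -1)

Rearranging, 64(x² + 6x) -225(y² + 2y) = 14049.
Completing the square gives 64(x + 3)² -225(y + 1)² = 14049 + 576 - 225 = 14400.
Dividing both sides by 14400: (x + 3)²/225 - (y + 1)²/64 = 1
Hyperbola, center (-3, -1), transverse axis horizontal; a² = 225, b² = 64.
c² = a² + b² = 225 + 64 = 289, so c = 17.
Foci lie on the horizontal axis through the center: (h ± c, k).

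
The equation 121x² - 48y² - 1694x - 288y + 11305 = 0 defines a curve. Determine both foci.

Rearranging, 121(x² - 14x) -48(y² + 6y) = -11305.
121(x - 7)² -48(y + 3)² = -11305 + 5929 - 432 = -5808
Divide by -5808: (y + 3)²/121 - (x - 7)²/48 = 1
Hyperbola, center (7, -3), transverse axis vertical; a² = 121, b² = 48.
c² = a² + b² = 121 + 48 = 169, so c = 13.
Foci lie on the vertical axis through the center: (h, k ± c).

(7, -16) and (7, 10)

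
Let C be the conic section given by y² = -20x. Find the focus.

Vertex (0, 0); 4p = -20 so p = -5. Opens left.
Focus is p units from the vertex along the axis: (h + p, k).

(-5, 0)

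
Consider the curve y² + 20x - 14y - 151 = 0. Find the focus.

(5, 7)

Only y is squared. Complete the square in y: (y - 7)² = -20(x - 10).
Vertex (10, 7); 4p = -20 so p = -5. Opens left.
Focus is p units from the vertex along the axis: (h + p, k).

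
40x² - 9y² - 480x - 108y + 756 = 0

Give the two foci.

Rearranging, 40(x² - 12x) -9(y² + 12y) = -756.
40(x - 6)² -9(y + 6)² = -756 + 1440 - 324 = 360
Divide through by 360 to get (x - 6)²/9 - (y + 6)²/40 = 1.
Hyperbola, center (6, -6), transverse axis horizontal; a² = 9, b² = 40.
c² = a² + b² = 9 + 40 = 49, so c = 7.
Foci lie on the horizontal axis through the center: (h ± c, k).

(-1, -6) and (13, -6)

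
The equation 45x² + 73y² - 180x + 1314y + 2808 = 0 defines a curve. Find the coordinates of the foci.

Collect terms: 45(x² - 4x) + 73(y² + 18y) = -2808
Complete the square in x and y: 45(x - 2)² + 73(y + 9)² = -2808 + 180 + 5913 = 3285
Divide through by 3285 to get (x - 2)²/73 + (y + 9)²/45 = 1.
Ellipse, center (2, -9), major axis horizontal; a² = 73, b² = 45.
c² = a² - b² = 73 - 45 = 28, so c = 2√7.
Foci lie on the horizontal axis through the center: (h ± c, k).

(2 - 2√7, -9) and (2 + 2√7, -9)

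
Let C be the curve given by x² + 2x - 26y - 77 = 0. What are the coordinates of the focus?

(-1, 7/2)

Only x is squared. Complete the square in x: (x + 1)² = 26(y + 3).
Vertex (-1, -3); 4p = 26 so p = 13/2. Opens up.
Focus is p units from the vertex along the axis: (h, k + p).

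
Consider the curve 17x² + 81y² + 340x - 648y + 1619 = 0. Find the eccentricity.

Rearranging, 17(x² + 20x) + 81(y² - 8y) = -1619.
Completing the square gives 17(x + 10)² + 81(y - 4)² = -1619 + 1700 + 1296 = 1377.
Divide by 1377: (x + 10)²/81 + (y - 4)²/17 = 1
Ellipse, center (-10, 4), major axis horizontal; a² = 81, b² = 17.
c² = a² - b² = 64, so c = 8.
e = c/a = 8/9.

e = 8/9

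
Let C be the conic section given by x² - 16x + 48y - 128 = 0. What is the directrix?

y = 16

Only x is squared. Complete the square in x: (x - 8)² = -48(y - 4).
Vertex (8, 4); 4p = -48 so p = -12. Opens down.
Directrix is the horizontal line y = k − p = 4 − (-12) = 16.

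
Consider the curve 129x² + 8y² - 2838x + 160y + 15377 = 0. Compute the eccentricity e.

e = 11√129/129

Collect terms: 129(x² - 22x) + 8(y² + 20y) = -15377
Complete the square in x and y: 129(x - 11)² + 8(y + 10)² = -15377 + 15609 + 800 = 1032
Dividing both sides by 1032: (x - 11)²/8 + (y + 10)²/129 = 1
Ellipse, center (11, -10), major axis vertical; a² = 129, b² = 8.
c² = a² - b² = 121, so c = 11.
e = c/a = 11/√129 = 11√129/129.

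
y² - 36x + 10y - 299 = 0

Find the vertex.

(-9, -5)

Only y is squared. Complete the square in y: (y + 5)² = 36(x + 9).
Vertex (-9, -5); 4p = 36 so p = 9. Opens right.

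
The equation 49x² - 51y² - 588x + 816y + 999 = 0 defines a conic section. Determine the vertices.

Rearranging, 49(x² - 12x) -51(y² - 16y) = -999.
Completing the square gives 49(x - 6)² -51(y - 8)² = -999 + 1764 - 3264 = -2499.
Dividing both sides by -2499: (y - 8)²/49 - (x - 6)²/51 = 1
Hyperbola, center (6, 8), transverse axis vertical; a² = 49, b² = 51.
a = 7. Vertices at (h, k ± a).

(6, 1) and (6, 15)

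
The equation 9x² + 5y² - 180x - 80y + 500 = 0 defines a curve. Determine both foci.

Group the x- and y-terms: 9(x² - 20x) + 5(y² - 16y) = -500
Complete the square: 9(x - 10)² + 5(y - 8)² = -500 + 900 + 320 = 720
Dividing both sides by 720: (x - 10)²/80 + (y - 8)²/144 = 1
Ellipse, center (10, 8), major axis vertical; a² = 144, b² = 80.
c² = a² - b² = 144 - 80 = 64, so c = 8.
Foci lie on the vertical axis through the center: (h, k ± c).

(10, 0) and (10, 16)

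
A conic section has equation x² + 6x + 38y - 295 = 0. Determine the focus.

Only x is squared. Complete the square in x: (x + 3)² = -38(y - 8).
Vertex (-3, 8); 4p = -38 so p = -19/2. Opens down.
Focus is p units from the vertex along the axis: (h, k + p).

(-3, -3/2)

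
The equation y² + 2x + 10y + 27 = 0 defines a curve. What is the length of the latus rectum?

2

Only y is squared. Complete the square in y: (y + 5)² = -2(x + 1).
Vertex (-1, -5); 4p = -2 so p = -1/2. Opens left.
Latus rectum length = |4p| = 2.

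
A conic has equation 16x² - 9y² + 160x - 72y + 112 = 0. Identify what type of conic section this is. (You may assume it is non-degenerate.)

hyperbola

No xy term. Coefficients of x² and y² are A = 16, C = -9.
A and C have opposite signs ⇒ hyperbola.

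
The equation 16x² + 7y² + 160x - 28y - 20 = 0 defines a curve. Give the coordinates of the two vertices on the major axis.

Group the x- and y-terms: 16(x² + 10x) + 7(y² - 4y) = 20
Complete the square: 16(x + 5)² + 7(y - 2)² = 20 + 400 + 28 = 448
Dividing both sides by 448: (x + 5)²/28 + (y - 2)²/64 = 1
Ellipse, center (-5, 2), major axis vertical; a² = 64, b² = 28.
a = 8. Vertices at (h, k ± a).

(-5, -6) and (-5, 10)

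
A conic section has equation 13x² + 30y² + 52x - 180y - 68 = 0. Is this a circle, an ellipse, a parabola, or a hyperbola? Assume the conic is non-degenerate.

ellipse

No xy term. Coefficients of x² and y² are A = 13, C = 30.
A and C have the same sign but A ≠ C ⇒ ellipse.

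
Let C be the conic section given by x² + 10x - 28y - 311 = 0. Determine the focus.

Only x is squared. Complete the square in x: (x + 5)² = 28(y + 12).
Vertex (-5, -12); 4p = 28 so p = 7. Opens up.
Focus is p units from the vertex along the axis: (h, k + p).

(-5, -5)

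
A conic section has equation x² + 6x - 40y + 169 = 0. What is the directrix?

Only x is squared. Complete the square in x: (x + 3)² = 40(y - 4).
Vertex (-3, 4); 4p = 40 so p = 10. Opens up.
Directrix is the horizontal line y = k − p = 4 − (10) = -6.

y = -6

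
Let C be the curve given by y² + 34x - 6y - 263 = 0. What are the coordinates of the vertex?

Only y is squared. Complete the square in y: (y - 3)² = -34(x - 8).
Vertex (8, 3); 4p = -34 so p = -17/2. Opens left.

(8, 3)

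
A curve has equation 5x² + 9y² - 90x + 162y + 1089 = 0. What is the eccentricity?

e = 2/3

Rearranging, 5(x² - 18x) + 9(y² + 18y) = -1089.
Completing the square gives 5(x - 9)² + 9(y + 9)² = -1089 + 405 + 729 = 45.
Divide through by 45 to get (x - 9)²/9 + (y + 9)²/5 = 1.
Ellipse, center (9, -9), major axis horizontal; a² = 9, b² = 5.
c² = a² - b² = 4, so c = 2.
e = c/a = 2/3.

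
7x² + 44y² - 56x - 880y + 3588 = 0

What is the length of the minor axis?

2√21

Rearranging, 7(x² - 8x) + 44(y² - 20y) = -3588.
Complete the square in x and y: 7(x - 4)² + 44(y - 10)² = -3588 + 112 + 4400 = 924
Divide by 924: (x - 4)²/132 + (y - 10)²/21 = 1
Ellipse, center (4, 10), major axis horizontal; a² = 132, b² = 21.
b² = 21 so b = √21; the minor axis has length 2b = 2√21.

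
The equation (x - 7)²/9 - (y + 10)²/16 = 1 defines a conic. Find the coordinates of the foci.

(2, -10) and (12, -10)

Center (7, -10). The positive term is the x-term, so the transverse axis is horizontal; a² = 9, b² = 16.
c² = a² + b² = 9 + 16 = 25, so c = 5.
Foci lie on the horizontal axis through the center: (h ± c, k).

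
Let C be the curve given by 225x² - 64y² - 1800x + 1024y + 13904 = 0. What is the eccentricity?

Group the x- and y-terms: 225(x² - 8x) -64(y² - 16y) = -13904
Complete the square: 225(x - 4)² -64(y - 8)² = -13904 + 3600 - 4096 = -14400
Divide through by -14400 to get (y - 8)²/225 - (x - 4)²/64 = 1.
Hyperbola, center (4, 8), transverse axis vertical; a² = 225, b² = 64.
c² = a² + b² = 289, so c = 17.
e = c/a = 17/15.

e = 17/15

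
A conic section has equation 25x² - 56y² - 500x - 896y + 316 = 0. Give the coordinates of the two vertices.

(10, -13) and (10, -3)

Collect terms: 25(x² - 20x) -56(y² + 16y) = -316
25(x - 10)² -56(y + 8)² = -316 + 2500 - 3584 = -1400
Divide by -1400: (y + 8)²/25 - (x - 10)²/56 = 1
Hyperbola, center (10, -8), transverse axis vertical; a² = 25, b² = 56.
a = 5. Vertices at (h, k ± a).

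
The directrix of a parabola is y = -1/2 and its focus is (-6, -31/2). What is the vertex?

(-6, -8)

The vertex is the midpoint between the focus and the directrix along the axis of symmetry.
Axis is vertical (directrix is horizontal). Vertex y-coordinate = (-31/2 + (-1/2))/2 = -8; x-coordinate = -6.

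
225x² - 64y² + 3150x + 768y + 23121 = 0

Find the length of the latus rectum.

225(x² + 14x) -64(y² - 12y) = -23121
225(x + 7)² -64(y - 6)² = -23121 + 11025 - 2304 = -14400
Divide through by -14400 to get (y - 6)²/225 - (x + 7)²/64 = 1.
Hyperbola, center (-7, 6), transverse axis vertical; a² = 225, b² = 64.
Latus rectum length = 2b²/a = 2·64/15 = 128/15.

128/15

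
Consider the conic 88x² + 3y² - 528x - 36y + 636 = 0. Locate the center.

Collect terms: 88(x² - 6x) + 3(y² - 12y) = -636
88(x - 3)² + 3(y - 6)² = -636 + 792 + 108 = 264
Dividing both sides by 264: (x - 3)²/3 + (y - 6)²/88 = 1
Ellipse with center (3, 6).

(3, 6)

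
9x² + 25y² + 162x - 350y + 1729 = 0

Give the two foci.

(-13, 7) and (-5, 7)

Rearranging, 9(x² + 18x) + 25(y² - 14y) = -1729.
Complete the square in x and y: 9(x + 9)² + 25(y - 7)² = -1729 + 729 + 1225 = 225
Divide through by 225 to get (x + 9)²/25 + (y - 7)²/9 = 1.
Ellipse, center (-9, 7), major axis horizontal; a² = 25, b² = 9.
c² = a² - b² = 25 - 9 = 16, so c = 4.
Foci lie on the horizontal axis through the center: (h ± c, k).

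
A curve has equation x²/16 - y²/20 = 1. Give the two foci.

(-6, 0) and (6, 0)

Center (0, 0). The positive term is the x-term, so the transverse axis is horizontal; a² = 16, b² = 20.
c² = a² + b² = 16 + 20 = 36, so c = 6.
Foci lie on the horizontal axis through the center: (h ± c, k).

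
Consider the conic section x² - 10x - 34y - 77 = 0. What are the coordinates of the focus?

Only x is squared. Complete the square in x: (x - 5)² = 34(y + 3).
Vertex (5, -3); 4p = 34 so p = 17/2. Opens up.
Focus is p units from the vertex along the axis: (h, k + p).

(5, 11/2)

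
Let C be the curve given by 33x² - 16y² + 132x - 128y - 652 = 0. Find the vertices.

(-6, -4) and (2, -4)

Group: 33(x² + 4x) -16(y² + 8y) = 652
Completing the square gives 33(x + 2)² -16(y + 4)² = 652 + 132 - 256 = 528.
Divide by 528: (x + 2)²/16 - (y + 4)²/33 = 1
Hyperbola, center (-2, -4), transverse axis horizontal; a² = 16, b² = 33.
a = 4. Vertices at (h ± a, k).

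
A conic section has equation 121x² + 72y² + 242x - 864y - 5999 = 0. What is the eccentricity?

121(x² + 2x) + 72(y² - 12y) = 5999
121(x + 1)² + 72(y - 6)² = 5999 + 121 + 2592 = 8712
Divide by 8712: (x + 1)²/72 + (y - 6)²/121 = 1
Ellipse, center (-1, 6), major axis vertical; a² = 121, b² = 72.
c² = a² - b² = 49, so c = 7.
e = c/a = 7/11.

e = 7/11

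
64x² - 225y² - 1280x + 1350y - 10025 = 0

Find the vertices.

(-5, 3) and (25, 3)

64(x² - 20x) -225(y² - 6y) = 10025
Complete the square: 64(x - 10)² -225(y - 3)² = 10025 + 6400 - 2025 = 14400
Divide through by 14400 to get (x - 10)²/225 - (y - 3)²/64 = 1.
Hyperbola, center (10, 3), transverse axis horizontal; a² = 225, b² = 64.
a = 15. Vertices at (h ± a, k).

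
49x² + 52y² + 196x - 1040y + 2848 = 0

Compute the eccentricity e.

Group the x- and y-terms: 49(x² + 4x) + 52(y² - 20y) = -2848
49(x + 2)² + 52(y - 10)² = -2848 + 196 + 5200 = 2548
Dividing both sides by 2548: (x + 2)²/52 + (y - 10)²/49 = 1
Ellipse, center (-2, 10), major axis horizontal; a² = 52, b² = 49.
c² = a² - b² = 3, so c = √3.
e = c/a = √3/2√13 = √39/26.

e = √39/26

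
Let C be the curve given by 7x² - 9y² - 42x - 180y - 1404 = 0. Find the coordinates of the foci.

(-9, -10) and (15, -10)

Group the x- and y-terms: 7(x² - 6x) -9(y² + 20y) = 1404
Completing the square gives 7(x - 3)² -9(y + 10)² = 1404 + 63 - 900 = 567.
Divide through by 567 to get (x - 3)²/81 - (y + 10)²/63 = 1.
Hyperbola, center (3, -10), transverse axis horizontal; a² = 81, b² = 63.
c² = a² + b² = 81 + 63 = 144, so c = 12.
Foci lie on the horizontal axis through the center: (h ± c, k).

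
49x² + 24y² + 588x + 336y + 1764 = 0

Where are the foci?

(-6, -12) and (-6, -2)

Group: 49(x² + 12x) + 24(y² + 14y) = -1764
Complete the square in x and y: 49(x + 6)² + 24(y + 7)² = -1764 + 1764 + 1176 = 1176
Divide by 1176: (x + 6)²/24 + (y + 7)²/49 = 1
Ellipse, center (-6, -7), major axis vertical; a² = 49, b² = 24.
c² = a² - b² = 49 - 24 = 25, so c = 5.
Foci lie on the vertical axis through the center: (h, k ± c).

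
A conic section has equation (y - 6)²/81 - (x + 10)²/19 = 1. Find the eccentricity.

e = 10/9

Center (-10, 6). The positive term is the y-term, so the transverse axis is vertical; a² = 81, b² = 19.
c² = a² + b² = 100, so c = 10.
e = c/a = 10/9.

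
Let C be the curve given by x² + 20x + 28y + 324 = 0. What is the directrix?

Only x is squared. Complete the square in x: (x + 10)² = -28(y + 8).
Vertex (-10, -8); 4p = -28 so p = -7. Opens down.
Directrix is the horizontal line y = k − p = -8 − (-7) = -1.

y = -1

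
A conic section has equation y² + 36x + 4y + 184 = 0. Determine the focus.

Only y is squared. Complete the square in y: (y + 2)² = -36(x + 5).
Vertex (-5, -2); 4p = -36 so p = -9. Opens left.
Focus is p units from the vertex along the axis: (h + p, k).

(-14, -2)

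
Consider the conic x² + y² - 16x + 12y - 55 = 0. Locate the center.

(8, -6)

Collect terms: (x² - 16x) + (y² + 12y) = 55
Complete the square: (x - 8)² + (y + 6)² = 55 + 64 + 36 = 155
So (x - 8)² + (y + 6)² = 155.
Circle centered at (8, -6) with r² = 155.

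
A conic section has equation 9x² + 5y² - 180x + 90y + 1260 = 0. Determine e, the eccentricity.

e = 2/3

9(x² - 20x) + 5(y² + 18y) = -1260
Complete the square: 9(x - 10)² + 5(y + 9)² = -1260 + 900 + 405 = 45
Divide by 45: (x - 10)²/5 + (y + 9)²/9 = 1
Ellipse, center (10, -9), major axis vertical; a² = 9, b² = 5.
c² = a² - b² = 4, so c = 2.
e = c/a = 2/3.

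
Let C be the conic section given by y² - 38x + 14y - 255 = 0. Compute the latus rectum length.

Only y is squared. Complete the square in y: (y + 7)² = 38(x + 8).
Vertex (-8, -7); 4p = 38 so p = 19/2. Opens right.
Latus rectum length = |4p| = 38.

38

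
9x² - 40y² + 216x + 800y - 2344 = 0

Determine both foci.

(-12, 3) and (-12, 17)

Group the x- and y-terms: 9(x² + 24x) -40(y² - 20y) = 2344
Completing the square gives 9(x + 12)² -40(y - 10)² = 2344 + 1296 - 4000 = -360.
Divide through by -360 to get (y - 10)²/9 - (x + 12)²/40 = 1.
Hyperbola, center (-12, 10), transverse axis vertical; a² = 9, b² = 40.
c² = a² + b² = 9 + 40 = 49, so c = 7.
Foci lie on the vertical axis through the center: (h, k ± c).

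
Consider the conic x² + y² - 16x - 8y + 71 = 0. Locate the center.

Group the x- and y-terms: (x² - 16x) + (y² - 8y) = -71
Complete the square: (x - 8)² + (y - 4)² = -71 + 64 + 16 = 9
So (x - 8)² + (y - 4)² = 9.
Circle centered at (8, 4) with r² = 9.

(8, 4)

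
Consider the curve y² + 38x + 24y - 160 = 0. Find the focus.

Only y is squared. Complete the square in y: (y + 12)² = -38(x - 8).
Vertex (8, -12); 4p = -38 so p = -19/2. Opens left.
Focus is p units from the vertex along the axis: (h + p, k).

(-3/2, -12)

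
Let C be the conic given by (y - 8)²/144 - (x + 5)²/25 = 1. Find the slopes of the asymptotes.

12/5 and -12/5

Center (-5, 8). The positive term is the y-term, so the transverse axis is vertical; a² = 144, b² = 25.
For a vertical hyperbola the asymptotes have slope ±a/b.
Here that is ±12/5.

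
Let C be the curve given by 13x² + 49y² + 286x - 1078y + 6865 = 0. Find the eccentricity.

e = 6/7

13(x² + 22x) + 49(y² - 22y) = -6865
Completing the square gives 13(x + 11)² + 49(y - 11)² = -6865 + 1573 + 5929 = 637.
Divide by 637: (x + 11)²/49 + (y - 11)²/13 = 1
Ellipse, center (-11, 11), major axis horizontal; a² = 49, b² = 13.
c² = a² - b² = 36, so c = 6.
e = c/a = 6/7.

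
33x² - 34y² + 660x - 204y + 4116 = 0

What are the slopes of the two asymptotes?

√1122/34 and -√1122/34

33(x² + 20x) -34(y² + 6y) = -4116
33(x + 10)² -34(y + 3)² = -4116 + 3300 - 306 = -1122
Divide through by -1122 to get (y + 3)²/33 - (x + 10)²/34 = 1.
Hyperbola, center (-10, -3), transverse axis vertical; a² = 33, b² = 34.
For a vertical hyperbola the asymptotes have slope ±a/b.
Here that is ±√33/√34 = ±√1122/34.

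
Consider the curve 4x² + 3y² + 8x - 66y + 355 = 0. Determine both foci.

(-1, 10) and (-1, 12)

Rearranging, 4(x² + 2x) + 3(y² - 22y) = -355.
Complete the square in x and y: 4(x + 1)² + 3(y - 11)² = -355 + 4 + 363 = 12
Divide through by 12 to get (x + 1)²/3 + (y - 11)²/4 = 1.
Ellipse, center (-1, 11), major axis vertical; a² = 4, b² = 3.
c² = a² - b² = 4 - 3 = 1, so c = 1.
Foci lie on the vertical axis through the center: (h, k ± c).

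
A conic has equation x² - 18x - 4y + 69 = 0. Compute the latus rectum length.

Only x is squared. Complete the square in x: (x - 9)² = 4(y + 3).
Vertex (9, -3); 4p = 4 so p = 1. Opens up.
Latus rectum length = |4p| = 4.

4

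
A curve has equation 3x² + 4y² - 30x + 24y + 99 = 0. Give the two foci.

Collect terms: 3(x² - 10x) + 4(y² + 6y) = -99
Complete the square: 3(x - 5)² + 4(y + 3)² = -99 + 75 + 36 = 12
Divide through by 12 to get (x - 5)²/4 + (y + 3)²/3 = 1.
Ellipse, center (5, -3), major axis horizontal; a² = 4, b² = 3.
c² = a² - b² = 4 - 3 = 1, so c = 1.
Foci lie on the horizontal axis through the center: (h ± c, k).

(4, -3) and (6, -3)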